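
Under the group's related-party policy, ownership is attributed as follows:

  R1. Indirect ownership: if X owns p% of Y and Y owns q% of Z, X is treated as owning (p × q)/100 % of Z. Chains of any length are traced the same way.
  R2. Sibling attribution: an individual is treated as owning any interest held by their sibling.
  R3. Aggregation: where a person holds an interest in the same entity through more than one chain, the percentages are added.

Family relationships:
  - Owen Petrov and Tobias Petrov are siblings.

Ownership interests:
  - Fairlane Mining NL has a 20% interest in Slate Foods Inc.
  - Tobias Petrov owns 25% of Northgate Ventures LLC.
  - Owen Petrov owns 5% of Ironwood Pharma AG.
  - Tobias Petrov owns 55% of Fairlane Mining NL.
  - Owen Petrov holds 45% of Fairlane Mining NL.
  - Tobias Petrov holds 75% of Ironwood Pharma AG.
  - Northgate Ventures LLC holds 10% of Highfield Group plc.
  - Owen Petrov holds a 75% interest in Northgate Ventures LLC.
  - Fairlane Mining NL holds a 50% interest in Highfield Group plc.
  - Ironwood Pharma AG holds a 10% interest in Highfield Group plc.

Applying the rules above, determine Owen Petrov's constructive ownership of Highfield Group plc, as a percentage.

68%

By sibling attribution (R2), Owen Petrov is treated as also owning Tobias Petrov's interest in Ironwood Pharma AG, giving 5% + 75% = 80%.
By sibling attribution (R2), Owen Petrov is treated as also owning Tobias Petrov's interest in Northgate Ventures LLC, giving 75% + 25% = 100%.
By sibling attribution (R2), Owen Petrov is treated as also owning Tobias Petrov's interest in Fairlane Mining NL, giving 45% + 55% = 100%.
Chain via Ironwood Pharma AG (R1): 80% × 10% = 8% of Highfield Group plc.
Chain via Northgate Ventures LLC (R1): 100% × 10% = 10% of Highfield Group plc.
Chain via Fairlane Mining NL (R1): 100% × 50% = 50% of Highfield Group plc.
Aggregating (R3): 8% + 10% + 50% = 68%.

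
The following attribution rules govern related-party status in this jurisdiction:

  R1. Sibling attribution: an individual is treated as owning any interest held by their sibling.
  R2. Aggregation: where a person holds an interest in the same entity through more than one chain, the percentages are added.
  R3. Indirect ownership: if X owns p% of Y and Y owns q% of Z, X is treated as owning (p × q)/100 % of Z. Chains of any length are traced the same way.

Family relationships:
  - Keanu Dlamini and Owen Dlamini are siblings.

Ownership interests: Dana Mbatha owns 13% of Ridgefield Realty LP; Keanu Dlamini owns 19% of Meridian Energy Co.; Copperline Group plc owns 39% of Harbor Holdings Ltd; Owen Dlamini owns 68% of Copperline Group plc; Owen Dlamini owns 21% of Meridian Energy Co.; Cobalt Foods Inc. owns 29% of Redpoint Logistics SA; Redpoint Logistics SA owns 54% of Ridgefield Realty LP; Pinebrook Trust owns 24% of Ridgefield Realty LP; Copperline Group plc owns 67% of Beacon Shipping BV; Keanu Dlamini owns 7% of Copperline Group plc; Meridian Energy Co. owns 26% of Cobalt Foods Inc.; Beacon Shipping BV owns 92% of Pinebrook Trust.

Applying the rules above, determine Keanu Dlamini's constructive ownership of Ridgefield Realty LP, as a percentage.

12.72384%

By sibling attribution (R1), Keanu Dlamini is treated as also owning Owen Dlamini's interest in Meridian Energy Co, giving 19% + 21% = 40%.
By sibling attribution (R1), Keanu Dlamini is treated as also owning Owen Dlamini's interest in Copperline Group plc, giving 7% + 68% = 75%.
Chain via Meridian Energy Co. → Cobalt Foods Inc. → Redpoint Logistics SA (R3): 40% × 26% × 29% × 54% = 1.62864% of Ridgefield Realty LP.
Chain via Copperline Group plc → Beacon Shipping BV → Pinebrook Trust (R3): 75% × 67% × 92% × 24% = 11.0952% of Ridgefield Realty LP.
Aggregating (R2): 1.62864% + 11.0952% = 12.72384%.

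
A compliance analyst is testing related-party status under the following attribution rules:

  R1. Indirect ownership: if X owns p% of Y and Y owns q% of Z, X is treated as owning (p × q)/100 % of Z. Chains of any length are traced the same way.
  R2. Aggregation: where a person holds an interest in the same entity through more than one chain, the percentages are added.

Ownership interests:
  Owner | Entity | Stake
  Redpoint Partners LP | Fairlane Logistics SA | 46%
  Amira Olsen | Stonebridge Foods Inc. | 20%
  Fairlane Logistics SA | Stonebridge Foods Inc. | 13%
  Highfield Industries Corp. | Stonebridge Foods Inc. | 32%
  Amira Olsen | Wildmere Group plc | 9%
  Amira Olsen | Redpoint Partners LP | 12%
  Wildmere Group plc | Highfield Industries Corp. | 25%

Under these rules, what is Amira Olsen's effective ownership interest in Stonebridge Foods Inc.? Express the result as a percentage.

21.4376%

Chain via Redpoint Partners LP → Fairlane Logistics SA (R1): 12% × 46% × 13% = 0.7176% of Stonebridge Foods Inc.
Chain via Wildmere Group plc → Highfield Industries Corp. (R1): 9% × 25% × 32% = 0.72% of Stonebridge Foods Inc.
Direct interest in Stonebridge Foods Inc: 20%.
Aggregating (R2): 0.7176% + 0.72% + 20% = 21.4376%.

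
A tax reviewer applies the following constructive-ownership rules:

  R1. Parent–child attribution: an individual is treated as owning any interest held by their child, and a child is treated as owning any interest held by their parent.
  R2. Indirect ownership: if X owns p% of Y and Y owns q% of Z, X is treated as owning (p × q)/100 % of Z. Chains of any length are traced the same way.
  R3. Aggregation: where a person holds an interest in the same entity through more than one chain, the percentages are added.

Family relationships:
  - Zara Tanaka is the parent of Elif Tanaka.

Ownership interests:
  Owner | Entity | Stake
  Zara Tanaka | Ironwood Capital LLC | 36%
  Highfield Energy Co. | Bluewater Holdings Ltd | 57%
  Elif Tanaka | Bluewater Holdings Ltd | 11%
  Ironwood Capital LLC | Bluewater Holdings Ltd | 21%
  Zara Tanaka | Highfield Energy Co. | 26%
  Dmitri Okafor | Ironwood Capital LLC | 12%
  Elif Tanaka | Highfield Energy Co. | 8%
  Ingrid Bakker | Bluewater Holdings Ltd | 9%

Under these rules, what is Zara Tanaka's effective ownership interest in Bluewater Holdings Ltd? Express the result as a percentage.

By parent–child attribution (R1), Zara Tanaka is treated as also owning Elif Tanaka's interest in Highfield Energy Co, giving 26% + 8% = 34%.
By parent–child attribution (R1), Zara Tanaka is treated as owning Elif Tanaka's 11% interest in Bluewater Holdings Ltd.
Chain via Highfield Energy Co. (R2): 34% × 57% = 19.38% of Bluewater Holdings Ltd.
Chain via Ironwood Capital LLC (R2): 36% × 21% = 7.56% of Bluewater Holdings Ltd.
Direct interest in Bluewater Holdings Ltd: 11%.
Aggregating (R3): 19.38% + 7.56% + 11% = 37.94%.

37.94%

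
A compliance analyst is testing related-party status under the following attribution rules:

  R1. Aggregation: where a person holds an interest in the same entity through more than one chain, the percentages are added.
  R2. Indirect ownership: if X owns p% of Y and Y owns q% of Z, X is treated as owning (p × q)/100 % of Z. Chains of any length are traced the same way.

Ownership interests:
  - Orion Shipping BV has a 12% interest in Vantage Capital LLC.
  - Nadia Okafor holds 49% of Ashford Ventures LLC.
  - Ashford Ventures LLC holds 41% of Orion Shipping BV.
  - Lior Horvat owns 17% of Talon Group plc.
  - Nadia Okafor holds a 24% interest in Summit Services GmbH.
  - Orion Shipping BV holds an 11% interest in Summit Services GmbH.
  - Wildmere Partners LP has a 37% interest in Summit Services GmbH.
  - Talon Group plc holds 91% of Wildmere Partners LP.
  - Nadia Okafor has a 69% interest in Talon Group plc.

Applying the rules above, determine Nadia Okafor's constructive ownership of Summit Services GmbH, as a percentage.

Chain via Ashford Ventures LLC → Orion Shipping BV (R2): 49% × 41% × 11% = 2.2099% of Summit Services GmbH.
Chain via Talon Group plc → Wildmere Partners LP (R2): 69% × 91% × 37% = 23.2323% of Summit Services GmbH.
Direct interest in Summit Services GmbH: 24%.
Aggregating (R1): 2.2099% + 23.2323% + 24% = 49.4422%.

49.4422%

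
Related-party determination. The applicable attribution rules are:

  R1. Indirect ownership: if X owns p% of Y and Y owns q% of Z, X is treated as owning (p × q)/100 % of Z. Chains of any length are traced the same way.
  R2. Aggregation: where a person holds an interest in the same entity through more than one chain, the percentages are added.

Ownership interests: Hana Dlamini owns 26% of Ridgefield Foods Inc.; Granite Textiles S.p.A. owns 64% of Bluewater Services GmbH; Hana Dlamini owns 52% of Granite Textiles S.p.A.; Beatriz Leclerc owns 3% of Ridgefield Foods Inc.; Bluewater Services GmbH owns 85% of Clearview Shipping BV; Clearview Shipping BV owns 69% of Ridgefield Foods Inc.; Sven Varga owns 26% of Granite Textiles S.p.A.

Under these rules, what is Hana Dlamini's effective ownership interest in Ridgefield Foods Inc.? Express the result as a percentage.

45.51872%

Chain via Granite Textiles S.p.A. → Bluewater Services GmbH → Clearview Shipping BV (R1): 52% × 64% × 85% × 69% = 19.51872% of Ridgefield Foods Inc.
Direct interest in Ridgefield Foods Inc: 26%.
Aggregating (R2): 19.51872% + 26% = 45.51872%.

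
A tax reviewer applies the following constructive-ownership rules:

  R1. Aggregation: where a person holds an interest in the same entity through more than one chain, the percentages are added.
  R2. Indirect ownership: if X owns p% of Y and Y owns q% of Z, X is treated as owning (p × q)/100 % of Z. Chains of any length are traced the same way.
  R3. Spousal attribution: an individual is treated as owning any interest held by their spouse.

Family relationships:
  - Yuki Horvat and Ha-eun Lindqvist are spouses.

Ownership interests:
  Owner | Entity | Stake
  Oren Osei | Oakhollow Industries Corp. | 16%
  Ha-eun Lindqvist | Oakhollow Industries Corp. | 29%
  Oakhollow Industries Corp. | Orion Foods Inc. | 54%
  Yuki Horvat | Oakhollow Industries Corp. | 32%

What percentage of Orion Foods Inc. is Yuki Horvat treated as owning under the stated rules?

By spousal attribution (R3), Yuki Horvat is treated as also owning Ha-eun Lindqvist's interest in Oakhollow Industries Corp, giving 32% + 29% = 61%.
Chain via Oakhollow Industries Corp. (R2): 61% × 54% = 32.94% of Orion Foods Inc.

32.94%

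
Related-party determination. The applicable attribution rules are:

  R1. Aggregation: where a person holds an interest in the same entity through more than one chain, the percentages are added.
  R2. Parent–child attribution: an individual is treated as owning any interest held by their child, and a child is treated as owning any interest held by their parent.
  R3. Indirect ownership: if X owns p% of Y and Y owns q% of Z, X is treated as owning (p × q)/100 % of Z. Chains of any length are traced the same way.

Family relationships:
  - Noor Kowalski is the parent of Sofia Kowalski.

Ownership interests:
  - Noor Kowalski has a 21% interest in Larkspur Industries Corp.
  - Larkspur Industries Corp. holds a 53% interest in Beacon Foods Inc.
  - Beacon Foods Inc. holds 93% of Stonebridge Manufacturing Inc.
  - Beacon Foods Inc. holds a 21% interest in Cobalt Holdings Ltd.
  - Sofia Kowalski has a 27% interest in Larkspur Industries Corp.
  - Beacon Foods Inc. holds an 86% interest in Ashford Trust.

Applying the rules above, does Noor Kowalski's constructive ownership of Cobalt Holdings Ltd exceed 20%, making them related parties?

No

By parent–child attribution (R2), Noor Kowalski is treated as also owning Sofia Kowalski's interest in Larkspur Industries Corp, giving 21% + 27% = 48%.
Chain via Larkspur Industries Corp. → Beacon Foods Inc. (R3): 48% × 53% × 21% = 5.3424% of Cobalt Holdings Ltd.
5.3424% does not exceed the 20% threshold, so Noor is not a related party to Cobalt Holdings Ltd.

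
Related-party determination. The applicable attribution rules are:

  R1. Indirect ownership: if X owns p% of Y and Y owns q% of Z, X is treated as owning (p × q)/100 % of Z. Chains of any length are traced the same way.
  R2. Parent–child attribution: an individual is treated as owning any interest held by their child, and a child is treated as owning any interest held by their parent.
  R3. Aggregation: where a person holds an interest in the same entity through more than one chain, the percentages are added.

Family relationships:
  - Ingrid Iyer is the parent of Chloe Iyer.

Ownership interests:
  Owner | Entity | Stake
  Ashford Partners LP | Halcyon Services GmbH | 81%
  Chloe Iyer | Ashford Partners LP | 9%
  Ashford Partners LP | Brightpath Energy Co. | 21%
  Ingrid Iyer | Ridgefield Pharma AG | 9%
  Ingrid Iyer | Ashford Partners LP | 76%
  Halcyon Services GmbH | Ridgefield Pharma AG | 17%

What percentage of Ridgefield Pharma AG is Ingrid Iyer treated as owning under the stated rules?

20.7045%

By parent–child attribution (R2), Ingrid Iyer is treated as also owning Chloe Iyer's interest in Ashford Partners LP, giving 76% + 9% = 85%.
Chain via Ashford Partners LP → Halcyon Services GmbH (R1): 85% × 81% × 17% = 11.7045% of Ridgefield Pharma AG.
Direct interest in Ridgefield Pharma AG: 9%.
Aggregating (R3): 11.7045% + 9% = 20.7045%.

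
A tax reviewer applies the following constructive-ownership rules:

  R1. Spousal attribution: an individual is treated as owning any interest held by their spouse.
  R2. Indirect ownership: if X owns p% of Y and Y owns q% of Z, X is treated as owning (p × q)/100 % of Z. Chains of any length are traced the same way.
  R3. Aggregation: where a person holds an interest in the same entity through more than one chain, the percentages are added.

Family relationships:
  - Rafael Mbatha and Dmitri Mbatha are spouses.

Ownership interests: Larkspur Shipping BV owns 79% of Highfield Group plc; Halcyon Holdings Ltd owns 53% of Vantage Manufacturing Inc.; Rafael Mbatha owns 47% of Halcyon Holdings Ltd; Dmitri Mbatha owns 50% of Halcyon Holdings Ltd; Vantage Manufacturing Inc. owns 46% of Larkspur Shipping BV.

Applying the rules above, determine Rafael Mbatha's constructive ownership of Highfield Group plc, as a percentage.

18.682394%

By spousal attribution (R1), Rafael Mbatha is treated as also owning Dmitri Mbatha's interest in Halcyon Holdings Ltd, giving 47% + 50% = 97%.
Chain via Halcyon Holdings Ltd → Vantage Manufacturing Inc. → Larkspur Shipping BV (R2): 97% × 53% × 46% × 79% = 18.682394% of Highfield Group plc.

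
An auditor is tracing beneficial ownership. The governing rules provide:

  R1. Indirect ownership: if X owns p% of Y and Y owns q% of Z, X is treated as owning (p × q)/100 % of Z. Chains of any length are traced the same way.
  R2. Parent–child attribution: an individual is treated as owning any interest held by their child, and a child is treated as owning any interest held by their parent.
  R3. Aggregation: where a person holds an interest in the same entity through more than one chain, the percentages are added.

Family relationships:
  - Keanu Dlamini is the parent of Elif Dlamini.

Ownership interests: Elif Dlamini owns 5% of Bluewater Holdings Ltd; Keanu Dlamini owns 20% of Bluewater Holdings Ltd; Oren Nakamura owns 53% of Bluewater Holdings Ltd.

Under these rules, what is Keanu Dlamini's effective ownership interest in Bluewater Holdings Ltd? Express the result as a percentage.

25%

By parent–child attribution (R2), Keanu Dlamini is treated as also owning Elif Dlamini's interest in Bluewater Holdings Ltd, giving 20% + 5% = 25%.
Direct interest in Bluewater Holdings Ltd: 25%.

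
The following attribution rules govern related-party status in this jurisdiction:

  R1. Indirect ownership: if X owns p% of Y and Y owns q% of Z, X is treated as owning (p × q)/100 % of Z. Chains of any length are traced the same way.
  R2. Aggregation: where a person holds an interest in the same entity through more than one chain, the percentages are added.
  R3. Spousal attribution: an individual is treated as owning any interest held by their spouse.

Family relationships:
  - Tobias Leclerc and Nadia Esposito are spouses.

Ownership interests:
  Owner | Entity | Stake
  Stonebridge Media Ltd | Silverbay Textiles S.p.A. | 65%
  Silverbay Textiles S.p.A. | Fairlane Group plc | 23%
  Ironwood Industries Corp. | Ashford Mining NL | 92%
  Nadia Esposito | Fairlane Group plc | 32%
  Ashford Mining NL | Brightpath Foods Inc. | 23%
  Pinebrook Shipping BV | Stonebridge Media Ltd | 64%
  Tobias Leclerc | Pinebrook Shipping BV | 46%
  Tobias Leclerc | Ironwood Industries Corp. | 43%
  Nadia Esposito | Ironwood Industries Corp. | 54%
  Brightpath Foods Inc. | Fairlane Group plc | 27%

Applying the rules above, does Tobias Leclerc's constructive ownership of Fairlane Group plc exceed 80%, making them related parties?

No

By spousal attribution (R3), Tobias Leclerc is treated as also owning Nadia Esposito's interest in Ironwood Industries Corp, giving 43% + 54% = 97%.
By spousal attribution (R3), Tobias Leclerc is treated as owning Nadia Esposito's 32% interest in Fairlane Group plc.
Chain via Pinebrook Shipping BV → Stonebridge Media Ltd → Silverbay Textiles S.p.A. (R1): 46% × 64% × 65% × 23% = 4.40128% of Fairlane Group plc.
Chain via Ironwood Industries Corp. → Ashford Mining NL → Brightpath Foods Inc. (R1): 97% × 92% × 23% × 27% = 5.541804% of Fairlane Group plc.
Direct interest in Fairlane Group plc: 32%.
Aggregating (R2): 4.40128% + 5.541804% + 32% = 41.943084%.
41.943084% does not exceed the 80% threshold, so Tobias is not a related party to Fairlane Group plc.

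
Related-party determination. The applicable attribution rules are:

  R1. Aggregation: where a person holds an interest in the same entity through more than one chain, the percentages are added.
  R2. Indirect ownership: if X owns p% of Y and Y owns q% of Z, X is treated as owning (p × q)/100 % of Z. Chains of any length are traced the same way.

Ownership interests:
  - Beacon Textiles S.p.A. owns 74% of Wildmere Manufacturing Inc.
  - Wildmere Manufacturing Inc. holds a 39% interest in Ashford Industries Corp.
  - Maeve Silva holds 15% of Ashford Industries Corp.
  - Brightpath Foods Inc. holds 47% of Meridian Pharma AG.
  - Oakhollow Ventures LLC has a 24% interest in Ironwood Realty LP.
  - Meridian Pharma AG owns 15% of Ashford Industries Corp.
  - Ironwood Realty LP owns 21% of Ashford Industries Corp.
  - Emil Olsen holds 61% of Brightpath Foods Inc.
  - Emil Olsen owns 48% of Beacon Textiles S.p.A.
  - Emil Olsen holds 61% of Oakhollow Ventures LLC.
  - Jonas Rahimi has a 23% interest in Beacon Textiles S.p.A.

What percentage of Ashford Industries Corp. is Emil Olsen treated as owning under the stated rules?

Chain via Brightpath Foods Inc. → Meridian Pharma AG (R2): 61% × 47% × 15% = 4.3005% of Ashford Industries Corp.
Chain via Beacon Textiles S.p.A. → Wildmere Manufacturing Inc. (R2): 48% × 74% × 39% = 13.8528% of Ashford Industries Corp.
Chain via Oakhollow Ventures LLC → Ironwood Realty LP (R2): 61% × 24% × 21% = 3.0744% of Ashford Industries Corp.
Aggregating (R1): 4.3005% + 13.8528% + 3.0744% = 21.2277%.

21.2277%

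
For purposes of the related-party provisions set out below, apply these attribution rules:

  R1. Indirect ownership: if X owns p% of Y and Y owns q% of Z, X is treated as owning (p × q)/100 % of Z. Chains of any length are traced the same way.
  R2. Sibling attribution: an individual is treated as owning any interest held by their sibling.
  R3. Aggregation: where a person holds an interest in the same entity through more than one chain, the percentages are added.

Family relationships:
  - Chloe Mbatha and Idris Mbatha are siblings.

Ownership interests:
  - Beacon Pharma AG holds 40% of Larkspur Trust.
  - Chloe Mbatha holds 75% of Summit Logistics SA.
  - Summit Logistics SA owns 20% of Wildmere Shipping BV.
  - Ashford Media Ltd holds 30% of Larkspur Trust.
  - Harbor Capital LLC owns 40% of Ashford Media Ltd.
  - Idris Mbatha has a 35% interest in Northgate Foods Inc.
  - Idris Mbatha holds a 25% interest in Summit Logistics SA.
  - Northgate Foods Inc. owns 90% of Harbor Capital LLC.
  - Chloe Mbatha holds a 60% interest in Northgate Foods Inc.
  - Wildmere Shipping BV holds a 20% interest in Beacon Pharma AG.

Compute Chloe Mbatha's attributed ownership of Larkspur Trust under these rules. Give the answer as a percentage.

By sibling attribution (R2), Chloe Mbatha is treated as also owning Idris Mbatha's interest in Northgate Foods Inc, giving 60% + 35% = 95%.
By sibling attribution (R2), Chloe Mbatha is treated as also owning Idris Mbatha's interest in Summit Logistics SA, giving 75% + 25% = 100%.
Chain via Northgate Foods Inc. → Harbor Capital LLC → Ashford Media Ltd (R1): 95% × 90% × 40% × 30% = 10.26% of Larkspur Trust.
Chain via Summit Logistics SA → Wildmere Shipping BV → Beacon Pharma AG (R1): 100% × 20% × 20% × 40% = 1.6% of Larkspur Trust.
Aggregating (R3): 10.26% + 1.6% = 11.86%.

11.86%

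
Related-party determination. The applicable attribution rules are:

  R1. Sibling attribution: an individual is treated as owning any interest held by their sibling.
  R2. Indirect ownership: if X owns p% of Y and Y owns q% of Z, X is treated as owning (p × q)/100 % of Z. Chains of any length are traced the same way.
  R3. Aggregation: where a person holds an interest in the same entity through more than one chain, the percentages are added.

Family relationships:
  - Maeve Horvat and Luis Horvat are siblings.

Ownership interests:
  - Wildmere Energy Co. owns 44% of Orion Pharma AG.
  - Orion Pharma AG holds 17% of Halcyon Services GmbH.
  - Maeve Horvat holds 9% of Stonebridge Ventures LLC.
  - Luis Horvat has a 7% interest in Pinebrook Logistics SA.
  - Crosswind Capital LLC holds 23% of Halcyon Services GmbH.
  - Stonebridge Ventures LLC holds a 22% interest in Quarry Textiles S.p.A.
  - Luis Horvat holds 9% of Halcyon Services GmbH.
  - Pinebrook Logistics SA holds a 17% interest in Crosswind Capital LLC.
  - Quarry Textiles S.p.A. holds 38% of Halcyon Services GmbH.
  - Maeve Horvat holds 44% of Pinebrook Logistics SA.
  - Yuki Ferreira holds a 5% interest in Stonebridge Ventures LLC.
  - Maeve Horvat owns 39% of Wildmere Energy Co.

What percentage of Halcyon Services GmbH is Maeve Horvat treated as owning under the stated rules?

14.6637%

By sibling attribution (R1), Maeve Horvat is treated as also owning Luis Horvat's interest in Pinebrook Logistics SA, giving 44% + 7% = 51%.
By sibling attribution (R1), Maeve Horvat is treated as owning Luis Horvat's 9% interest in Halcyon Services GmbH.
Chain via Pinebrook Logistics SA → Crosswind Capital LLC (R2): 51% × 17% × 23% = 1.9941% of Halcyon Services GmbH.
Chain via Stonebridge Ventures LLC → Quarry Textiles S.p.A. (R2): 9% × 22% × 38% = 0.7524% of Halcyon Services GmbH.
Chain via Wildmere Energy Co. → Orion Pharma AG (R2): 39% × 44% × 17% = 2.9172% of Halcyon Services GmbH.
Direct interest in Halcyon Services GmbH: 9%.
Aggregating (R3): 1.9941% + 0.7524% + 2.9172% + 9% = 14.6637%.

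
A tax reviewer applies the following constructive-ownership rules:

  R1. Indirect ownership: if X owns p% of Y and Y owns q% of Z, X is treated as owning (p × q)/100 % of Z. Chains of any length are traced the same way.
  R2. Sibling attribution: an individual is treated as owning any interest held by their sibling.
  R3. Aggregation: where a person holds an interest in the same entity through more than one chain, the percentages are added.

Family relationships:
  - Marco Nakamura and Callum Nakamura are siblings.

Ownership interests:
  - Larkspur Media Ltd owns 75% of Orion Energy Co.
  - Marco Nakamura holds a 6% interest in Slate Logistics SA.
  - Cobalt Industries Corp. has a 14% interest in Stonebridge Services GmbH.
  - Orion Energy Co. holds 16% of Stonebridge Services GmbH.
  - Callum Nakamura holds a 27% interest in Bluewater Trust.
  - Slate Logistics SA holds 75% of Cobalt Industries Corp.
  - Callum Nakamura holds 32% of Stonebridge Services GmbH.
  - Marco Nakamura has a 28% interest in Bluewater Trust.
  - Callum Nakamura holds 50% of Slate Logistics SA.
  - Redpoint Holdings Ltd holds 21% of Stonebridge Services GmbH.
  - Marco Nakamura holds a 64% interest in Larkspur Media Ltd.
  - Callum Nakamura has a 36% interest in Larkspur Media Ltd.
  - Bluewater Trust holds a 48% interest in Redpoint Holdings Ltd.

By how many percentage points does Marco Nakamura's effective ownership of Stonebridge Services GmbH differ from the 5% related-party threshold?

By sibling attribution (R2), Marco Nakamura is treated as also owning Callum Nakamura's interest in Bluewater Trust, giving 28% + 27% = 55%.
By sibling attribution (R2), Marco Nakamura is treated as also owning Callum Nakamura's interest in Larkspur Media Ltd, giving 64% + 36% = 100%.
By sibling attribution (R2), Marco Nakamura is treated as also owning Callum Nakamura's interest in Slate Logistics SA, giving 6% + 50% = 56%.
By sibling attribution (R2), Marco Nakamura is treated as owning Callum Nakamura's 32% interest in Stonebridge Services GmbH.
Chain via Bluewater Trust → Redpoint Holdings Ltd (R1): 55% × 48% × 21% = 5.544% of Stonebridge Services GmbH.
Chain via Larkspur Media Ltd → Orion Energy Co. (R1): 100% × 75% × 16% = 12% of Stonebridge Services GmbH.
Chain via Slate Logistics SA → Cobalt Industries Corp. (R1): 56% × 75% × 14% = 5.88% of Stonebridge Services GmbH.
Direct interest in Stonebridge Services GmbH: 32%.
Aggregating (R3): 5.544% + 12% + 5.88% + 32% = 55.424%.
55.424% exceeds the 5% threshold by 50.424 percentage points.

50.424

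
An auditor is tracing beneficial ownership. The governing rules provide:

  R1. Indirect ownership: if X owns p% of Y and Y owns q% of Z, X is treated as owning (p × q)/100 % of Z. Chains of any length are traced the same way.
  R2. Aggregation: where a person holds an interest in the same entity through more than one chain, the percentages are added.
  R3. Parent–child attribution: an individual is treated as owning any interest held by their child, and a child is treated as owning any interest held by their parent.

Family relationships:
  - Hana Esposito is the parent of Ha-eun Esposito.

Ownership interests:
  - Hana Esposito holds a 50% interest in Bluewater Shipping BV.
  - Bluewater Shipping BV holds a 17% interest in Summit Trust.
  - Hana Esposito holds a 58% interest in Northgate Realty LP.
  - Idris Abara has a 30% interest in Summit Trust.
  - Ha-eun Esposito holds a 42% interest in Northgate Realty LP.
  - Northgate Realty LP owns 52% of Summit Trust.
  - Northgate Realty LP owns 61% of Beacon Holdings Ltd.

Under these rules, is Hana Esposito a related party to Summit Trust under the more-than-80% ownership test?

By parent–child attribution (R3), Hana Esposito is treated as also owning Ha-eun Esposito's interest in Northgate Realty LP, giving 58% + 42% = 100%.
Chain via Northgate Realty LP (R1): 100% × 52% = 52% of Summit Trust.
Chain via Bluewater Shipping BV (R1): 50% × 17% = 8.5% of Summit Trust.
Aggregating (R2): 52% + 8.5% = 60.5%.
60.5% does not exceed the 80% threshold, so Hana is not a related party to Summit Trust.

No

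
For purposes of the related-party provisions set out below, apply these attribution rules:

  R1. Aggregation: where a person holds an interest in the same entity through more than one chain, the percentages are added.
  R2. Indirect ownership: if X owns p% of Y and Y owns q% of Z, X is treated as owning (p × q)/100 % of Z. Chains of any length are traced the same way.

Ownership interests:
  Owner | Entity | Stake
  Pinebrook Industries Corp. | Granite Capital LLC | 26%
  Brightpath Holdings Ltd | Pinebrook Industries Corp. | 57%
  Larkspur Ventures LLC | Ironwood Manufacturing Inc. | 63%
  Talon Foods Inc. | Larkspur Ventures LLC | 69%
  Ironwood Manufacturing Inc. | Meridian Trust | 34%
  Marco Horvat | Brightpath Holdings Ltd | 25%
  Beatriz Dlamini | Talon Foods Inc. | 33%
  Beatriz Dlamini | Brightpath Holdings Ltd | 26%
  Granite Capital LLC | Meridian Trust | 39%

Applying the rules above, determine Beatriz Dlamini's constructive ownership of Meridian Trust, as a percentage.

6.380082%

Chain via Talon Foods Inc. → Larkspur Ventures LLC → Ironwood Manufacturing Inc. (R2): 33% × 69% × 63% × 34% = 4.877334% of Meridian Trust.
Chain via Brightpath Holdings Ltd → Pinebrook Industries Corp. → Granite Capital LLC (R2): 26% × 57% × 26% × 39% = 1.502748% of Meridian Trust.
Aggregating (R1): 4.877334% + 1.502748% = 6.380082%.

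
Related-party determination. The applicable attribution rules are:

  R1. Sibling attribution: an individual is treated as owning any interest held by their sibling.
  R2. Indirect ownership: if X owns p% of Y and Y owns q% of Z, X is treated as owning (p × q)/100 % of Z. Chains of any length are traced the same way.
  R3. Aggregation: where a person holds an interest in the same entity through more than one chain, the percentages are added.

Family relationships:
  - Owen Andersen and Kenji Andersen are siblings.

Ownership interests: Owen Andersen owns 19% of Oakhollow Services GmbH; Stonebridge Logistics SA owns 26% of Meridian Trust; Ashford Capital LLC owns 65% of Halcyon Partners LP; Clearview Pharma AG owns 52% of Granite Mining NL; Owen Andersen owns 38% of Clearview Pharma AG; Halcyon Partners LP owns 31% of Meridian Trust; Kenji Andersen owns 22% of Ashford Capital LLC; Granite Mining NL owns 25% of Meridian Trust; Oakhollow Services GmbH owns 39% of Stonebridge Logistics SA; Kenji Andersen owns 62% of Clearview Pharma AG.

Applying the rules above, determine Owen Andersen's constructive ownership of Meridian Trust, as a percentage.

19.3596%

By sibling attribution (R1), Owen Andersen is treated as also owning Kenji Andersen's interest in Clearview Pharma AG, giving 38% + 62% = 100%.
By sibling attribution (R1), Owen Andersen is treated as owning Kenji Andersen's 22% interest in Ashford Capital LLC.
Chain via Oakhollow Services GmbH → Stonebridge Logistics SA (R2): 19% × 39% × 26% = 1.9266% of Meridian Trust.
Chain via Clearview Pharma AG → Granite Mining NL (R2): 100% × 52% × 25% = 13% of Meridian Trust.
Chain via Ashford Capital LLC → Halcyon Partners LP (R2): 22% × 65% × 31% = 4.433% of Meridian Trust.
Aggregating (R3): 1.9266% + 13% + 4.433% = 19.3596%.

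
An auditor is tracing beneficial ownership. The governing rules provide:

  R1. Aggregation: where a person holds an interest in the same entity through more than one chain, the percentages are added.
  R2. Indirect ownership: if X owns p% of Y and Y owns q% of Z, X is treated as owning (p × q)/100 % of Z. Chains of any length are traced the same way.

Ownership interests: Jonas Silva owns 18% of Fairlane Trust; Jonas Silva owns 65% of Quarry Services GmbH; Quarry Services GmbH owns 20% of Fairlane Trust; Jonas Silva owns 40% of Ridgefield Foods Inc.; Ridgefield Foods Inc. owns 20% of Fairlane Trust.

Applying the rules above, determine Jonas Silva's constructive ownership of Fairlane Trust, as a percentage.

Chain via Quarry Services GmbH (R2): 65% × 20% = 13% of Fairlane Trust.
Chain via Ridgefield Foods Inc. (R2): 40% × 20% = 8% of Fairlane Trust.
Direct interest in Fairlane Trust: 18%.
Aggregating (R1): 13% + 8% + 18% = 39%.

39%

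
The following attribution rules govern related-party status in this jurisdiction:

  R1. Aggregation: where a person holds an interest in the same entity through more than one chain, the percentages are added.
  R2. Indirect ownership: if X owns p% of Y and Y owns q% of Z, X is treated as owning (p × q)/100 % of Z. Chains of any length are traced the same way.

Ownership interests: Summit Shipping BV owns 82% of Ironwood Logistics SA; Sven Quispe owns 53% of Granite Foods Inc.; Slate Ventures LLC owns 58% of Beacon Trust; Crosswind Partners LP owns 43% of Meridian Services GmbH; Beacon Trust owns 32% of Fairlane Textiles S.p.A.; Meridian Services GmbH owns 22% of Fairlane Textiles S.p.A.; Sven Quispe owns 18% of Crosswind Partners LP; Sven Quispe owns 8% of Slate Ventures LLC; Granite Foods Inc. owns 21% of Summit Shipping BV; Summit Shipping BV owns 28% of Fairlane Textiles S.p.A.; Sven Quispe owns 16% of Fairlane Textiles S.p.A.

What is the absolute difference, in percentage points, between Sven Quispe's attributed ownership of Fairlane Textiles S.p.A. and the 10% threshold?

12.304

Chain via Slate Ventures LLC → Beacon Trust (R2): 8% × 58% × 32% = 1.4848% of Fairlane Textiles S.p.A.
Chain via Crosswind Partners LP → Meridian Services GmbH (R2): 18% × 43% × 22% = 1.7028% of Fairlane Textiles S.p.A.
Chain via Granite Foods Inc. → Summit Shipping BV (R2): 53% × 21% × 28% = 3.1164% of Fairlane Textiles S.p.A.
Direct interest in Fairlane Textiles S.p.A: 16%.
Aggregating (R1): 1.4848% + 1.7028% + 3.1164% + 16% = 22.304%.
22.304% exceeds the 10% threshold by 12.304 percentage points.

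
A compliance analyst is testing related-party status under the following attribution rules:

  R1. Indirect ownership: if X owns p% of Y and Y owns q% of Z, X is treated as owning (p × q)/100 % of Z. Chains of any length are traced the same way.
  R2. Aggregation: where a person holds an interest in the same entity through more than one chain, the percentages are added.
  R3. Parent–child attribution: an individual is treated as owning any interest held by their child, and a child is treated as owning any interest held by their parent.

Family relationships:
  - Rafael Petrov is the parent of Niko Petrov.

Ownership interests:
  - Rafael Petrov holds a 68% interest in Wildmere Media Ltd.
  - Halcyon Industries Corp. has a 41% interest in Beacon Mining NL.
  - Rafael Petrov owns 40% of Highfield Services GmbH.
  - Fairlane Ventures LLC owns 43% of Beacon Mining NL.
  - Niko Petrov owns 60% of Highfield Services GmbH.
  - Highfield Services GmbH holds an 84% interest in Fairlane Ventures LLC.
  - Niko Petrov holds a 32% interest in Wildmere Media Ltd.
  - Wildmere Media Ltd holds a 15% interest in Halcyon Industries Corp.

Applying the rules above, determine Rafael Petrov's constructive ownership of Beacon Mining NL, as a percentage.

42.27%

By parent–child attribution (R3), Rafael Petrov is treated as also owning Niko Petrov's interest in Highfield Services GmbH, giving 40% + 60% = 100%.
By parent–child attribution (R3), Rafael Petrov is treated as also owning Niko Petrov's interest in Wildmere Media Ltd, giving 68% + 32% = 100%.
Chain via Highfield Services GmbH → Fairlane Ventures LLC (R1): 100% × 84% × 43% = 36.12% of Beacon Mining NL.
Chain via Wildmere Media Ltd → Halcyon Industries Corp. (R1): 100% × 15% × 41% = 6.15% of Beacon Mining NL.
Aggregating (R2): 36.12% + 6.15% = 42.27%.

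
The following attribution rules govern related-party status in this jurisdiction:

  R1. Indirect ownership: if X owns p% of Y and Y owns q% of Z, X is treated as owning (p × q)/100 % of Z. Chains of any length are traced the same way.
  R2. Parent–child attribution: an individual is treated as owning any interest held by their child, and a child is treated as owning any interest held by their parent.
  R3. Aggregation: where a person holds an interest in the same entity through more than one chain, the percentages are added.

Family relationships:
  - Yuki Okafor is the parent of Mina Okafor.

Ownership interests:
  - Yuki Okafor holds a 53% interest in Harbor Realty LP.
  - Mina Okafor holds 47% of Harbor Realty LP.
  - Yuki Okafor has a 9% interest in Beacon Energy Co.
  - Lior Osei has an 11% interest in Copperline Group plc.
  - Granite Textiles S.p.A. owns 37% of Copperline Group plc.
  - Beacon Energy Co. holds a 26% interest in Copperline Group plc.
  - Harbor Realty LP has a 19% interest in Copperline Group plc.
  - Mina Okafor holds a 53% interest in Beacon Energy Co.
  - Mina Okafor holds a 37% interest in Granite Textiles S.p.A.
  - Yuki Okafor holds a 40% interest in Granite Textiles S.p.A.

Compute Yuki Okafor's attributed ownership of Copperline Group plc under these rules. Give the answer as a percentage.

63.61%

By parent–child attribution (R2), Yuki Okafor is treated as also owning Mina Okafor's interest in Granite Textiles S.p.A, giving 40% + 37% = 77%.
By parent–child attribution (R2), Yuki Okafor is treated as also owning Mina Okafor's interest in Harbor Realty LP, giving 53% + 47% = 100%.
By parent–child attribution (R2), Yuki Okafor is treated as also owning Mina Okafor's interest in Beacon Energy Co, giving 9% + 53% = 62%.
Chain via Granite Textiles S.p.A. (R1): 77% × 37% = 28.49% of Copperline Group plc.
Chain via Harbor Realty LP (R1): 100% × 19% = 19% of Copperline Group plc.
Chain via Beacon Energy Co. (R1): 62% × 26% = 16.12% of Copperline Group plc.
Aggregating (R3): 28.49% + 19% + 16.12% = 63.61%.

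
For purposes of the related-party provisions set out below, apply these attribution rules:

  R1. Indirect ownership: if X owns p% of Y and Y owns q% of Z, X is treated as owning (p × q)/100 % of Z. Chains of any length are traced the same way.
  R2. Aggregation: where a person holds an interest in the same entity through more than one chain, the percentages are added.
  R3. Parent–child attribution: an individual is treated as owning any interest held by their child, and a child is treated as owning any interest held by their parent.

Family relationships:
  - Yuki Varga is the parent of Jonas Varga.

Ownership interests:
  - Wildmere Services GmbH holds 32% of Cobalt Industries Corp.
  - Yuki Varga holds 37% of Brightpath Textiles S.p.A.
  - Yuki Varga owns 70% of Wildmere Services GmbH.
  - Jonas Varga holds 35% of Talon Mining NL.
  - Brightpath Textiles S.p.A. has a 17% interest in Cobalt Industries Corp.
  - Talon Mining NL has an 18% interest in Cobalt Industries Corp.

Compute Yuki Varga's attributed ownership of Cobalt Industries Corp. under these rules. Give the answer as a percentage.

34.99%

By parent–child attribution (R3), Yuki Varga is treated as owning Jonas Varga's 35% interest in Talon Mining NL.
Chain via Wildmere Services GmbH (R1): 70% × 32% = 22.4% of Cobalt Industries Corp.
Chain via Brightpath Textiles S.p.A. (R1): 37% × 17% = 6.29% of Cobalt Industries Corp.
Chain via Talon Mining NL (R1): 35% × 18% = 6.3% of Cobalt Industries Corp.
Aggregating (R2): 22.4% + 6.29% + 6.3% = 34.99%.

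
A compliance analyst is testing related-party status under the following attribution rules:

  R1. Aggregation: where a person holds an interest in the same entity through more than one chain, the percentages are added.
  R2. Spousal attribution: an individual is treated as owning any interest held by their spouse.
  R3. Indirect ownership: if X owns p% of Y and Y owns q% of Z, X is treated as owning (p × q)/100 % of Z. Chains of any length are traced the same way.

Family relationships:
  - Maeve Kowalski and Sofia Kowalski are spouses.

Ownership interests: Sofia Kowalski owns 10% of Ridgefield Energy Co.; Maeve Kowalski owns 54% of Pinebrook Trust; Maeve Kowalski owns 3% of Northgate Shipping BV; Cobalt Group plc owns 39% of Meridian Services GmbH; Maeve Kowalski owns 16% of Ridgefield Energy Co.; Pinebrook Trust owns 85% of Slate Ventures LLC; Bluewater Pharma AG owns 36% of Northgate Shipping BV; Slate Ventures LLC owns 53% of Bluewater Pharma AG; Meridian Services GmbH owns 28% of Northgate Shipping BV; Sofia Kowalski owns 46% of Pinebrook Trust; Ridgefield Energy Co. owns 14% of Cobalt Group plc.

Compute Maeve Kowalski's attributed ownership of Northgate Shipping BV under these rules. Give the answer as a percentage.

By spousal attribution (R2), Maeve Kowalski is treated as also owning Sofia Kowalski's interest in Ridgefield Energy Co, giving 16% + 10% = 26%.
By spousal attribution (R2), Maeve Kowalski is treated as also owning Sofia Kowalski's interest in Pinebrook Trust, giving 54% + 46% = 100%.
Chain via Ridgefield Energy Co. → Cobalt Group plc → Meridian Services GmbH (R3): 26% × 14% × 39% × 28% = 0.397488% of Northgate Shipping BV.
Chain via Pinebrook Trust → Slate Ventures LLC → Bluewater Pharma AG (R3): 100% × 85% × 53% × 36% = 16.218% of Northgate Shipping BV.
Direct interest in Northgate Shipping BV: 3%.
Aggregating (R1): 0.397488% + 16.218% + 3% = 19.615488%.

19.615488%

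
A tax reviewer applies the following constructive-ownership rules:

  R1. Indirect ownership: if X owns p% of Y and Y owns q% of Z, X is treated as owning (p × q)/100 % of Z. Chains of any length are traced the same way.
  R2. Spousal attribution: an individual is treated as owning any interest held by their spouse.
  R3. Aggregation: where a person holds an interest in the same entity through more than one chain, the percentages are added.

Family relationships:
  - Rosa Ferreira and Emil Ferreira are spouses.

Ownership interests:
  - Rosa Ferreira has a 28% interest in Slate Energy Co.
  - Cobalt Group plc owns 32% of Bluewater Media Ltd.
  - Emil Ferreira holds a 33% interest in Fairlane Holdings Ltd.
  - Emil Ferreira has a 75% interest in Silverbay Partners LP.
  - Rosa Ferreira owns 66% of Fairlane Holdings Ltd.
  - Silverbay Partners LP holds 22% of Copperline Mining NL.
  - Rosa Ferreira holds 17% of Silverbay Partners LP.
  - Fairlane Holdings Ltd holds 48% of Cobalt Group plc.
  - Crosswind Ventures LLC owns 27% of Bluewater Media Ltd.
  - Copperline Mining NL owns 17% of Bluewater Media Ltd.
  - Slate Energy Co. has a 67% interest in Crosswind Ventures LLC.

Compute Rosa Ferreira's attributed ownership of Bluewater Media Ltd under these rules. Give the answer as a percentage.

By spousal attribution (R2), Rosa Ferreira is treated as also owning Emil Ferreira's interest in Silverbay Partners LP, giving 17% + 75% = 92%.
By spousal attribution (R2), Rosa Ferreira is treated as also owning Emil Ferreira's interest in Fairlane Holdings Ltd, giving 66% + 33% = 99%.
Chain via Silverbay Partners LP → Copperline Mining NL (R1): 92% × 22% × 17% = 3.4408% of Bluewater Media Ltd.
Chain via Fairlane Holdings Ltd → Cobalt Group plc (R1): 99% × 48% × 32% = 15.2064% of Bluewater Media Ltd.
Chain via Slate Energy Co. → Crosswind Ventures LLC (R1): 28% × 67% × 27% = 5.0652% of Bluewater Media Ltd.
Aggregating (R3): 3.4408% + 15.2064% + 5.0652% = 23.7124%.

23.7124%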